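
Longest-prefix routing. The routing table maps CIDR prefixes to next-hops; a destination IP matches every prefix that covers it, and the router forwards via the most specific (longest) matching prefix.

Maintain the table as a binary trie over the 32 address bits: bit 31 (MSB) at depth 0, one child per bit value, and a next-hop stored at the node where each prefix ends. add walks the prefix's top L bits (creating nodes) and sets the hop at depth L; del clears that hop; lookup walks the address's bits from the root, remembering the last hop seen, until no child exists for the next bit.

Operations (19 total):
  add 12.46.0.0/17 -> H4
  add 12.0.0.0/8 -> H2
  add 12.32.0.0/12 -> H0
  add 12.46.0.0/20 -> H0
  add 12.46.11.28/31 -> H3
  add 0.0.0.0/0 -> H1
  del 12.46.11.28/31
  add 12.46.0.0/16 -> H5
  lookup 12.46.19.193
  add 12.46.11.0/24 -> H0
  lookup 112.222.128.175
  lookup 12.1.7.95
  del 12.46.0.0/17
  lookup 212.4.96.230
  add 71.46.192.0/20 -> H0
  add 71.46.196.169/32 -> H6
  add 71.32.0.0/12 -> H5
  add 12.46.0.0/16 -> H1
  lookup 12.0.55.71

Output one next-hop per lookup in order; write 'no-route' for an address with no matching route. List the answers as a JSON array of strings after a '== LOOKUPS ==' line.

Process each operation:
  add 12.46.0.0/17 -> H4 at depth 17
  add 12.0.0.0/8 -> H2 at depth 8
  add 12.32.0.0/12 -> H0 at depth 12
  add 12.46.0.0/20 -> H0 at depth 20
  add 12.46.11.28/31 -> H3 at depth 31
  add 0.0.0.0/0 -> H1 at depth 0
  - 12.46.11.28/31 clear@31
  add 12.46.0.0/16 -> H5 at depth 16
  Q 12.46.19.193: descend 0000110000101110000 ; hops seen [H1,H2,H0,H5,H4] ; pick H4
  add 12.46.11.0/24 -> H0 at depth 24
  Q 112.222.128.175: descend 0 ; hops seen [H1] ; pick H1
  Q 12.1.7.95: descend 0000110000 ; hops seen [H1,H2] ; pick H2
  - 12.46.0.0/17 clear@17
  Q 212.4.96.230: descend ε ; hops seen [H1] ; pick H1
  add 71.46.192.0/20 -> H0 at depth 20
  add 71.46.196.169/32 -> H6 at depth 32
  add 71.32.0.0/12 -> H5 at depth 12
  add 12.46.0.0/16 -> H1 at depth 16
  Q 12.0.55.71: descend 0000110000 ; hops seen [H1,H2] ; pick H2

== LOOKUPS ==
["H4","H1","H2","H1","H2"]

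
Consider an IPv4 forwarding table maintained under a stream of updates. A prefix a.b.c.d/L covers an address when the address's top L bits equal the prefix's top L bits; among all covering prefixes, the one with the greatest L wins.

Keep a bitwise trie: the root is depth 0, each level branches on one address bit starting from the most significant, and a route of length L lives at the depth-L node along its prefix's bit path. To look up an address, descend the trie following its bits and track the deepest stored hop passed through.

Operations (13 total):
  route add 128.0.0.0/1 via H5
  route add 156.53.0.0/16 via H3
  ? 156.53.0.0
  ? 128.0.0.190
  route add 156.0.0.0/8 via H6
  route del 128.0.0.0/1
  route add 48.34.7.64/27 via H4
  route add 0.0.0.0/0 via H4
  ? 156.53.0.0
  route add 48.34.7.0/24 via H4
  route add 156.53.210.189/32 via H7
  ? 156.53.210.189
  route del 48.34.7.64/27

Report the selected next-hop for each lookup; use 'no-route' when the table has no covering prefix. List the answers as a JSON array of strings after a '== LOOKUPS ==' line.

Trace:
  add 128.0.0.0/1 -> H5 at depth 1
  add 156.53.0.0/16 -> H3 at depth 16
  lookup 156.53.0.0: bits 1001110000110101 walk d0:-→d1:H5→d2:-→d3:-→d4:-→d5:-→d6:-→d7:-→d8:-→d9:-→d10:-→d11:-→d12:-→d13:-→d14:-→d15:-→d16:H3 -> H3
  lookup 128.0.0.190: bits 100 walk d0:-→d1:H5→d2:-→d3:- -> H5
  add 156.0.0.0/8 -> H6 at depth 8
  del 128.0.0.0/1 (clear depth 1)
  add 48.34.7.64/27 -> H4 at depth 27
  add 0.0.0.0/0 -> H4 at depth 0
  lookup 156.53.0.0: bits 1001110000110101 walk d0:H4→d1:-→d2:-→d3:-→d4:-→d5:-→d6:-→d7:-→d8:H6→d9:-→d10:-→d11:-→d12:-→d13:-→d14:-→d15:-→d16:H3 -> H3
  add 48.34.7.0/24 -> H4 at depth 24
  add 156.53.210.189/32 -> H7 at depth 32
  lookup 156.53.210.189: bits 10011100001101011101001010111101 walk d0:H4→d1:-→d2:-→d3:-→d4:-→d5:-→d6:-→d7:-→d8:H6→d9:-→d10:-→d11:-→d12:-→d13:-→d14:-→d15:-→d16:H3→d17:-→d18:-→d19:-→d20:-→d21:-→d22:-→d23:-→d24:-→d25:-→d26:-→d27:-→d28:-→d29:-→d30:-→d31:-→d32:H7 -> H7
  del 48.34.7.64/27 (clear depth 27)

== LOOKUPS ==
["H3","H5","H3","H7"]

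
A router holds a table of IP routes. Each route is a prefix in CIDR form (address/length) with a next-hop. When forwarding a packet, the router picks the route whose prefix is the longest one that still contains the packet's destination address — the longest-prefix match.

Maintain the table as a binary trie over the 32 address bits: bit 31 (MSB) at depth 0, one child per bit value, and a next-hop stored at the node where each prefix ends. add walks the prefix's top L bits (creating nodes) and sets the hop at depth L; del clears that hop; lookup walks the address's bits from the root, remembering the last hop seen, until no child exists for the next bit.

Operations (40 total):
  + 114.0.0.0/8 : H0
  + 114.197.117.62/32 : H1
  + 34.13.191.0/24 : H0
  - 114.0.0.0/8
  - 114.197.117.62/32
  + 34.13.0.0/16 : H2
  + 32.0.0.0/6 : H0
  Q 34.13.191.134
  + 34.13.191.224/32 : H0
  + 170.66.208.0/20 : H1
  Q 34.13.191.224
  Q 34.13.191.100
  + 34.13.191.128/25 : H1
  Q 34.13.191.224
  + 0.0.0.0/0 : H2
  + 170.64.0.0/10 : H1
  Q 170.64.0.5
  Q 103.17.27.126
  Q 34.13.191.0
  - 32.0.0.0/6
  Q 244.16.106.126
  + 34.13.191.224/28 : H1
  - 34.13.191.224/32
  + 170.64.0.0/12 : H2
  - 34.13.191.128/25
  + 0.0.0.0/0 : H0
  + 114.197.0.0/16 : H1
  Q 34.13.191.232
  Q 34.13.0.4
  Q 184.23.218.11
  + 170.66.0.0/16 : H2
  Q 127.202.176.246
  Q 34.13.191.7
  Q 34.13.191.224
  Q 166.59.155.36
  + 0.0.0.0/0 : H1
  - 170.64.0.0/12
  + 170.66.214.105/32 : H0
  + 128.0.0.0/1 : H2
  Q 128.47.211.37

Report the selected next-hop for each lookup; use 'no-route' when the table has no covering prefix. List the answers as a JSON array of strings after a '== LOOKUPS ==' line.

Trace:
  + 114.0.0.0/8 (H0) depth=8
  + 114.197.117.62/32 (H1) depth=32
  + 34.13.191.0/24 (H0) depth=24
  - 114.0.0.0/8 clear@8
  - 114.197.117.62/32 clear@32
  + 34.13.0.0/16 (H2) depth=16
  + 32.0.0.0/6 (H0) depth=6
  ? 34.13.191.134  path d0:-→d1:-→d2:-→d3:-→d4:-→d5:-→d6:H0→d7:-→d8:-→d9:-→d10:-→d11:-→d12:-→d13:-→d14:-→d15:-→d16:H2→d17:-→d18:-→d19:-→d20:-→d21:-→d22:-→d23:-→d24:H0  best=H0
  + 34.13.191.224/32 (H0) depth=32
  + 170.66.208.0/20 (H1) depth=20
  ? 34.13.191.224  path d0:-→d1:-→d2:-→d3:-→d4:-→d5:-→d6:H0→d7:-→d8:-→d9:-→d10:-→d11:-→d12:-→d13:-→d14:-→d15:-→d16:H2→d17:-→d18:-→d19:-→d20:-→d21:-→d22:-→d23:-→d24:H0→d25:-→d26:-→d27:-→d28:-→d29:-→d30:-→d31:-→d32:H0  best=H0
  ? 34.13.191.100  path d0:-→d1:-→d2:-→d3:-→d4:-→d5:-→d6:H0→d7:-→d8:-→d9:-→d10:-→d11:-→d12:-→d13:-→d14:-→d15:-→d16:H2→d17:-→d18:-→d19:-→d20:-→d21:-→d22:-→d23:-→d24:H0  best=H0
  + 34.13.191.128/25 (H1) depth=25
  ? 34.13.191.224  path d0:-→d1:-→d2:-→d3:-→d4:-→d5:-→d6:H0→d7:-→d8:-→d9:-→d10:-→d11:-→d12:-→d13:-→d14:-→d15:-→d16:H2→d17:-→d18:-→d19:-→d20:-→d21:-→d22:-→d23:-→d24:H0→d25:H1→d26:-→d27:-→d28:-→d29:-→d30:-→d31:-→d32:H0  best=H0
  + 0.0.0.0/0 (H2) depth=0
  + 170.64.0.0/10 (H1) depth=10
  ? 170.64.0.5  path d0:H2→d1:-→d2:-→d3:-→d4:-→d5:-→d6:-→d7:-→d8:-→d9:-→d10:H1→d11:-→d12:-→d13:-→d14:-  best=H1
  ? 103.17.27.126  path d0:H2→d1:-→d2:-→d3:-  best=H2
  ? 34.13.191.0  path d0:H2→d1:-→d2:-→d3:-→d4:-→d5:-→d6:H0→d7:-→d8:-→d9:-→d10:-→d11:-→d12:-→d13:-→d14:-→d15:-→d16:H2→d17:-→d18:-→d19:-→d20:-→d21:-→d22:-→d23:-→d24:H0  best=H0
  - 32.0.0.0/6 clear@6
  ? 244.16.106.126  path d0:H2→d1:-  best=H2
  + 34.13.191.224/28 (H1) depth=28
  - 34.13.191.224/32 clear@32
  + 170.64.0.0/12 (H2) depth=12
  - 34.13.191.128/25 clear@25
  + 0.0.0.0/0 (H0) depth=0
  + 114.197.0.0/16 (H1) depth=16
  ? 34.13.191.232  path d0:H0→d1:-→d2:-→d3:-→d4:-→d5:-→d6:-→d7:-→d8:-→d9:-→d10:-→d11:-→d12:-→d13:-→d14:-→d15:-→d16:H2→d17:-→d18:-→d19:-→d20:-→d21:-→d22:-→d23:-→d24:H0→d25:-→d26:-→d27:-→d28:H1  best=H1
  ? 34.13.0.4  path d0:H0→d1:-→d2:-→d3:-→d4:-→d5:-→d6:-→d7:-→d8:-→d9:-→d10:-→d11:-→d12:-→d13:-→d14:-→d15:-→d16:H2  best=H2
  ? 184.23.218.11  path d0:H0→d1:-→d2:-→d3:-  best=H0
  + 170.66.0.0/16 (H2) depth=16
  ? 127.202.176.246  path d0:H0→d1:-→d2:-→d3:-→d4:-  best=H0
  ? 34.13.191.7  path d0:H0→d1:-→d2:-→d3:-→d4:-→d5:-→d6:-→d7:-→d8:-→d9:-→d10:-→d11:-→d12:-→d13:-→d14:-→d15:-→d16:H2→d17:-→d18:-→d19:-→d20:-→d21:-→d22:-→d23:-→d24:H0  best=H0
  ? 34.13.191.224  path d0:H0→d1:-→d2:-→d3:-→d4:-→d5:-→d6:-→d7:-→d8:-→d9:-→d10:-→d11:-→d12:-→d13:-→d14:-→d15:-→d16:H2→d17:-→d18:-→d19:-→d20:-→d21:-→d22:-→d23:-→d24:H0→d25:-→d26:-→d27:-→d28:H1→d29:-→d30:-→d31:-→d32:-  best=H1
  ? 166.59.155.36  path d0:H0→d1:-→d2:-→d3:-→d4:-  best=H0
  + 0.0.0.0/0 (H1) depth=0
  - 170.64.0.0/12 clear@12
  + 170.66.214.105/32 (H0) depth=32
  + 128.0.0.0/1 (H2) depth=1
  ? 128.47.211.37  path d0:H1→d1:H2→d2:-  best=H2

== LOOKUPS ==
["H0","H0","H0","H0","H1","H2","H0","H2","H1","H2","H0","H0","H0","H1","H0","H2"]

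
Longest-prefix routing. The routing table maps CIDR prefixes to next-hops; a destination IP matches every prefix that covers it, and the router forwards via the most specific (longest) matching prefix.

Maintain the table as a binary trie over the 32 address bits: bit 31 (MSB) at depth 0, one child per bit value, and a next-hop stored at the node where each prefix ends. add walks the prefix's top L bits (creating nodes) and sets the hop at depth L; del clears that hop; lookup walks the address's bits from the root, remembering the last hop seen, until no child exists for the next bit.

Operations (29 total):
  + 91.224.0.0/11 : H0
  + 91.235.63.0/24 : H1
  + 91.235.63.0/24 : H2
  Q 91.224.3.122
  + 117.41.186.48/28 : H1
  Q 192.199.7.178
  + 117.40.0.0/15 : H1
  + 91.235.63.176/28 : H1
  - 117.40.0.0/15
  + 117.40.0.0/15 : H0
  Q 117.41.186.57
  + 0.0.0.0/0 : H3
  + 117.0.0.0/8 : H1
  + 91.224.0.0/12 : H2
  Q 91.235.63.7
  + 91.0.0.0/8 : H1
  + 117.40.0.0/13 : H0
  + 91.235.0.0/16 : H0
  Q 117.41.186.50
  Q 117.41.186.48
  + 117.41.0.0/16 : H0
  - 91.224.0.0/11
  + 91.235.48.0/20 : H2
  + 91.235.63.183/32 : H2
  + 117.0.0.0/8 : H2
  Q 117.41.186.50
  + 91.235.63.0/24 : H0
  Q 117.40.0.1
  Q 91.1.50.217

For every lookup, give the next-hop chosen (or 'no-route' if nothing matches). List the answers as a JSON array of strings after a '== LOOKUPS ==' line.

Trace:
  + 91.224.0.0/11 (H0) depth=11
  + 91.235.63.0/24 (H1) depth=24
  + 91.235.63.0/24 (H2) depth=24
  lookup 91.224.3.122: bits 010110111110 walk d0:-→d1:-→d2:-→d3:-→d4:-→d5:-→d6:-→d7:-→d8:-→d9:-→d10:-→d11:H0→d12:- -> H0
  + 117.41.186.48/28 (H1) depth=28
  lookup 192.199.7.178: bits ε walk d0:- -> no-route
  + 117.40.0.0/15 (H1) depth=15
  + 91.235.63.176/28 (H1) depth=28
  del 117.40.0.0/15 (clear depth 15)
  + 117.40.0.0/15 (H0) depth=15
  lookup 117.41.186.57: bits 0111010100101001101110100011 walk d0:-→d1:-→d2:-→d3:-→d4:-→d5:-→d6:-→d7:-→d8:-→d9:-→d10:-→d11:-→d12:-→d13:-→d14:-→d15:H0→d16:-→d17:-→d18:-→d19:-→d20:-→d21:-→d22:-→d23:-→d24:-→d25:-→d26:-→d27:-→d28:H1 -> H1
  + 0.0.0.0/0 (H3) depth=0
  + 117.0.0.0/8 (H1) depth=8
  + 91.224.0.0/12 (H2) depth=12
  lookup 91.235.63.7: bits 010110111110101100111111 walk d0:H3→d1:-→d2:-→d3:-→d4:-→d5:-→d6:-→d7:-→d8:-→d9:-→d10:-→d11:H0→d12:H2→d13:-→d14:-→d15:-→d16:-→d17:-→d18:-→d19:-→d20:-→d21:-→d22:-→d23:-→d24:H2 -> H2
  + 91.0.0.0/8 (H1) depth=8
  + 117.40.0.0/13 (H0) depth=13
  + 91.235.0.0/16 (H0) depth=16
  lookup 117.41.186.50: bits 0111010100101001101110100011 walk d0:H3→d1:-→d2:-→d3:-→d4:-→d5:-→d6:-→d7:-→d8:H1→d9:-→d10:-→d11:-→d12:-→d13:H0→d14:-→d15:H0→d16:-→d17:-→d18:-→d19:-→d20:-→d21:-→d22:-→d23:-→d24:-→d25:-→d26:-→d27:-→d28:H1 -> H1
  lookup 117.41.186.48: bits 0111010100101001101110100011 walk d0:H3→d1:-→d2:-→d3:-→d4:-→d5:-→d6:-→d7:-→d8:H1→d9:-→d10:-→d11:-→d12:-→d13:H0→d14:-→d15:H0→d16:-→d17:-→d18:-→d19:-→d20:-→d21:-→d22:-→d23:-→d24:-→d25:-→d26:-→d27:-→d28:H1 -> H1
  + 117.41.0.0/16 (H0) depth=16
  del 91.224.0.0/11 (clear depth 11)
  + 91.235.48.0/20 (H2) depth=20
  + 91.235.63.183/32 (H2) depth=32
  + 117.0.0.0/8 (H2) depth=8
  lookup 117.41.186.50: bits 0111010100101001101110100011 walk d0:H3→d1:-→d2:-→d3:-→d4:-→d5:-→d6:-→d7:-→d8:H2→d9:-→d10:-→d11:-→d12:-→d13:H0→d14:-→d15:H0→d16:H0→d17:-→d18:-→d19:-→d20:-→d21:-→d22:-→d23:-→d24:-→d25:-→d26:-→d27:-→d28:H1 -> H1
  + 91.235.63.0/24 (H0) depth=24
  lookup 117.40.0.1: bits 011101010010100 walk d0:H3→d1:-→d2:-→d3:-→d4:-→d5:-→d6:-→d7:-→d8:H2→d9:-→d10:-→d11:-→d12:-→d13:H0→d14:-→d15:H0 -> H0
  lookup 91.1.50.217: bits 01011011 walk d0:H3→d1:-→d2:-→d3:-→d4:-→d5:-→d6:-→d7:-→d8:H1 -> H1

== LOOKUPS ==
["H0","no-route","H1","H2","H1","H1","H1","H0","H1"]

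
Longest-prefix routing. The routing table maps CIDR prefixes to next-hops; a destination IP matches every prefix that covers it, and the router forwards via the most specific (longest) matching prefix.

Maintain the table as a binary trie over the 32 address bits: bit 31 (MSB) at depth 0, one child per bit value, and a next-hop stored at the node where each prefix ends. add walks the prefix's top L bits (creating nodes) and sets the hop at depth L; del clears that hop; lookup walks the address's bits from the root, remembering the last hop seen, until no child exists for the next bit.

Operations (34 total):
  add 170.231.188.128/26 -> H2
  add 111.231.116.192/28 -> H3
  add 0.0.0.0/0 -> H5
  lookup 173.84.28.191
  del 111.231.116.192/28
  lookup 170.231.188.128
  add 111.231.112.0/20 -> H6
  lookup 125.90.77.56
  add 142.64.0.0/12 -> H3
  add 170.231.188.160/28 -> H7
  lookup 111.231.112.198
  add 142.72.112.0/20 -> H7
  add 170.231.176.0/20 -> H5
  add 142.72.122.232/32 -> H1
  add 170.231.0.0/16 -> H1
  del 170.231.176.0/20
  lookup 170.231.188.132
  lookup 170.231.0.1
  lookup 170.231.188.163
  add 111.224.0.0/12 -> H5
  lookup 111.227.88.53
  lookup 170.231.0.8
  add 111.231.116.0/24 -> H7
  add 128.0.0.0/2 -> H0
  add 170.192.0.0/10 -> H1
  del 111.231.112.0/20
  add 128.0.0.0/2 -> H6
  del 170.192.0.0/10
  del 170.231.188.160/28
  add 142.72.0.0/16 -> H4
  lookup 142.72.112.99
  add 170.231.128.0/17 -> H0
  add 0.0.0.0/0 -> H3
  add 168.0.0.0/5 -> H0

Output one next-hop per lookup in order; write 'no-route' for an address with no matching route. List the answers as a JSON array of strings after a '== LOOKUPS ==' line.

Apply in order:
  + 170.231.188.128/26 (H2) depth=26
  + 111.231.116.192/28 (H3) depth=28
  + 0.0.0.0/0 (H5) depth=0
  ? 173.84.28.191  path d0:H5→d1:-→d2:-→d3:-→d4:-→d5:-  best=H5
  - 111.231.116.192/28 clear@28
  ? 170.231.188.128  path d0:H5→d1:-→d2:-→d3:-→d4:-→d5:-→d6:-→d7:-→d8:-→d9:-→d10:-→d11:-→d12:-→d13:-→d14:-→d15:-→d16:-→d17:-→d18:-→d19:-→d20:-→d21:-→d22:-→d23:-→d24:-→d25:-→d26:H2  best=H2
  + 111.231.112.0/20 (H6) depth=20
  ? 125.90.77.56  path d0:H5→d1:-→d2:-→d3:-  best=H5
  + 142.64.0.0/12 (H3) depth=12
  + 170.231.188.160/28 (H7) depth=28
  ? 111.231.112.198  path d0:H5→d1:-→d2:-→d3:-→d4:-→d5:-→d6:-→d7:-→d8:-→d9:-→d10:-→d11:-→d12:-→d13:-→d14:-→d15:-→d16:-→d17:-→d18:-→d19:-→d20:H6→d21:-  best=H6
  + 142.72.112.0/20 (H7) depth=20
  + 170.231.176.0/20 (H5) depth=20
  + 142.72.122.232/32 (H1) depth=32
  + 170.231.0.0/16 (H1) depth=16
  - 170.231.176.0/20 clear@20
  ? 170.231.188.132  path d0:H5→d1:-→d2:-→d3:-→d4:-→d5:-→d6:-→d7:-→d8:-→d9:-→d10:-→d11:-→d12:-→d13:-→d14:-→d15:-→d16:H1→d17:-→d18:-→d19:-→d20:-→d21:-→d22:-→d23:-→d24:-→d25:-→d26:H2  best=H2
  ? 170.231.0.1  path d0:H5→d1:-→d2:-→d3:-→d4:-→d5:-→d6:-→d7:-→d8:-→d9:-→d10:-→d11:-→d12:-→d13:-→d14:-→d15:-→d16:H1  best=H1
  ? 170.231.188.163  path d0:H5→d1:-→d2:-→d3:-→d4:-→d5:-→d6:-→d7:-→d8:-→d9:-→d10:-→d11:-→d12:-→d13:-→d14:-→d15:-→d16:H1→d17:-→d18:-→d19:-→d20:-→d21:-→d22:-→d23:-→d24:-→d25:-→d26:H2→d27:-→d28:H7  best=H7
  + 111.224.0.0/12 (H5) depth=12
  ? 111.227.88.53  path d0:H5→d1:-→d2:-→d3:-→d4:-→d5:-→d6:-→d7:-→d8:-→d9:-→d10:-→d11:-→d12:H5→d13:-  best=H5
  ? 170.231.0.8  path d0:H5→d1:-→d2:-→d3:-→d4:-→d5:-→d6:-→d7:-→d8:-→d9:-→d10:-→d11:-→d12:-→d13:-→d14:-→d15:-→d16:H1  best=H1
  + 111.231.116.0/24 (H7) depth=24
  + 128.0.0.0/2 (H0) depth=2
  + 170.192.0.0/10 (H1) depth=10
  - 111.231.112.0/20 clear@20
  + 128.0.0.0/2 (H6) depth=2
  - 170.192.0.0/10 clear@10
  - 170.231.188.160/28 clear@28
  + 142.72.0.0/16 (H4) depth=16
  ? 142.72.112.99  path d0:H5→d1:-→d2:H6→d3:-→d4:-→d5:-→d6:-→d7:-→d8:-→d9:-→d10:-→d11:-→d12:H3→d13:-→d14:-→d15:-→d16:H4→d17:-→d18:-→d19:-→d20:H7  best=H7
  + 170.231.128.0/17 (H0) depth=17
  + 0.0.0.0/0 (H3) depth=0
  + 168.0.0.0/5 (H0) depth=5

== LOOKUPS ==
["H5","H2","H5","H6","H2","H1","H7","H5","H1","H7"]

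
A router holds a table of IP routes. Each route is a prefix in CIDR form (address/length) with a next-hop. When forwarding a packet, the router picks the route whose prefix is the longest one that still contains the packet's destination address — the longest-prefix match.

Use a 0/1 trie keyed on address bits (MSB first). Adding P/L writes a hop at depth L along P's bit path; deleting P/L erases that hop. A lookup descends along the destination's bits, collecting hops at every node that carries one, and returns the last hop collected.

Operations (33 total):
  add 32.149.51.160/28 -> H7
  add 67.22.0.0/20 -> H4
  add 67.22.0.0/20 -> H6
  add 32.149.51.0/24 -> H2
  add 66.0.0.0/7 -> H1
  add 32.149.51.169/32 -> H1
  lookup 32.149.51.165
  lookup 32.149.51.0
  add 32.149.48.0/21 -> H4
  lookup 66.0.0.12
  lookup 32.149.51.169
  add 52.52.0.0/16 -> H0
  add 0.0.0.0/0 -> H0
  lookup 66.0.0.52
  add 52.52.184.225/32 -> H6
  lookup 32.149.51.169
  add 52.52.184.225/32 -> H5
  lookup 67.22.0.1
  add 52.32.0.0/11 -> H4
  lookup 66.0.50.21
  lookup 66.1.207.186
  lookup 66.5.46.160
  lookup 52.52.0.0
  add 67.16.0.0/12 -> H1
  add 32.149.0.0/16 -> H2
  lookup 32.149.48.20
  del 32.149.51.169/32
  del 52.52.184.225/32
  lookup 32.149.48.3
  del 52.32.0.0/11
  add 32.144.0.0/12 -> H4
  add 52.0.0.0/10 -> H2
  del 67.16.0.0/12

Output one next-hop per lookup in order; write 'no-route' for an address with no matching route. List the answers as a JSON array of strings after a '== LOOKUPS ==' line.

Apply in order:
  + 32.149.51.160/28 (H7) depth=28
  + 67.22.0.0/20 (H4) depth=20
  + 67.22.0.0/20 (H6) depth=20
  + 32.149.51.0/24 (H2) depth=24
  + 66.0.0.0/7 (H1) depth=7
  + 32.149.51.169/32 (H1) depth=32
  lookup 32.149.51.165: bits 0010000010010101001100111010 walk d0:-→d1:-→d2:-→d3:-→d4:-→d5:-→d6:-→d7:-→d8:-→d9:-→d10:-→d11:-→d12:-→d13:-→d14:-→d15:-→d16:-→d17:-→d18:-→d19:-→d20:-→d21:-→d22:-→d23:-→d24:H2→d25:-→d26:-→d27:-→d28:H7 -> H7
  lookup 32.149.51.0: bits 001000001001010100110011 walk d0:-→d1:-→d2:-→d3:-→d4:-→d5:-→d6:-→d7:-→d8:-→d9:-→d10:-→d11:-→d12:-→d13:-→d14:-→d15:-→d16:-→d17:-→d18:-→d19:-→d20:-→d21:-→d22:-→d23:-→d24:H2 -> H2
  + 32.149.48.0/21 (H4) depth=21
  lookup 66.0.0.12: bits 0100001 walk d0:-→d1:-→d2:-→d3:-→d4:-→d5:-→d6:-→d7:H1 -> H1
  lookup 32.149.51.169: bits 00100000100101010011001110101001 walk d0:-→d1:-→d2:-→d3:-→d4:-→d5:-→d6:-→d7:-→d8:-→d9:-→d10:-→d11:-→d12:-→d13:-→d14:-→d15:-→d16:-→d17:-→d18:-→d19:-→d20:-→d21:H4→d22:-→d23:-→d24:H2→d25:-→d26:-→d27:-→d28:H7→d29:-→d30:-→d31:-→d32:H1 -> H1
  + 52.52.0.0/16 (H0) depth=16
  + 0.0.0.0/0 (H0) depth=0
  lookup 66.0.0.52: bits 0100001 walk d0:H0→d1:-→d2:-→d3:-→d4:-→d5:-→d6:-→d7:H1 -> H1
  + 52.52.184.225/32 (H6) depth=32
  lookup 32.149.51.169: bits 00100000100101010011001110101001 walk d0:H0→d1:-→d2:-→d3:-→d4:-→d5:-→d6:-→d7:-→d8:-→d9:-→d10:-→d11:-→d12:-→d13:-→d14:-→d15:-→d16:-→d17:-→d18:-→d19:-→d20:-→d21:H4→d22:-→d23:-→d24:H2→d25:-→d26:-→d27:-→d28:H7→d29:-→d30:-→d31:-→d32:H1 -> H1
  + 52.52.184.225/32 (H5) depth=32
  lookup 67.22.0.1: bits 01000011000101100000 walk d0:H0→d1:-→d2:-→d3:-→d4:-→d5:-→d6:-→d7:H1→d8:-→d9:-→d10:-→d11:-→d12:-→d13:-→d14:-→d15:-→d16:-→d17:-→d18:-→d19:-→d20:H6 -> H6
  + 52.32.0.0/11 (H4) depth=11
  lookup 66.0.50.21: bits 0100001 walk d0:H0→d1:-→d2:-→d3:-→d4:-→d5:-→d6:-→d7:H1 -> H1
  lookup 66.1.207.186: bits 0100001 walk d0:H0→d1:-→d2:-→d3:-→d4:-→d5:-→d6:-→d7:H1 -> H1
  lookup 66.5.46.160: bits 0100001 walk d0:H0→d1:-→d2:-→d3:-→d4:-→d5:-→d6:-→d7:H1 -> H1
  lookup 52.52.0.0: bits 0011010000110100 walk d0:H0→d1:-→d2:-→d3:-→d4:-→d5:-→d6:-→d7:-→d8:-→d9:-→d10:-→d11:H4→d12:-→d13:-→d14:-→d15:-→d16:H0 -> H0
  + 67.16.0.0/12 (H1) depth=12
  + 32.149.0.0/16 (H2) depth=16
  lookup 32.149.48.20: bits 0010000010010101001100 walk d0:H0→d1:-→d2:-→d3:-→d4:-→d5:-→d6:-→d7:-→d8:-→d9:-→d10:-→d11:-→d12:-→d13:-→d14:-→d15:-→d16:H2→d17:-→d18:-→d19:-→d20:-→d21:H4→d22:- -> H4
  del 32.149.51.169/32 (clear depth 32)
  del 52.52.184.225/32 (clear depth 32)
  lookup 32.149.48.3: bits 0010000010010101001100 walk d0:H0→d1:-→d2:-→d3:-→d4:-→d5:-→d6:-→d7:-→d8:-→d9:-→d10:-→d11:-→d12:-→d13:-→d14:-→d15:-→d16:H2→d17:-→d18:-→d19:-→d20:-→d21:H4→d22:- -> H4
  del 52.32.0.0/11 (clear depth 11)
  + 32.144.0.0/12 (H4) depth=12
  + 52.0.0.0/10 (H2) depth=10
  del 67.16.0.0/12 (clear depth 12)

== LOOKUPS ==
["H7","H2","H1","H1","H1","H1","H6","H1","H1","H1","H0","H4","H4"]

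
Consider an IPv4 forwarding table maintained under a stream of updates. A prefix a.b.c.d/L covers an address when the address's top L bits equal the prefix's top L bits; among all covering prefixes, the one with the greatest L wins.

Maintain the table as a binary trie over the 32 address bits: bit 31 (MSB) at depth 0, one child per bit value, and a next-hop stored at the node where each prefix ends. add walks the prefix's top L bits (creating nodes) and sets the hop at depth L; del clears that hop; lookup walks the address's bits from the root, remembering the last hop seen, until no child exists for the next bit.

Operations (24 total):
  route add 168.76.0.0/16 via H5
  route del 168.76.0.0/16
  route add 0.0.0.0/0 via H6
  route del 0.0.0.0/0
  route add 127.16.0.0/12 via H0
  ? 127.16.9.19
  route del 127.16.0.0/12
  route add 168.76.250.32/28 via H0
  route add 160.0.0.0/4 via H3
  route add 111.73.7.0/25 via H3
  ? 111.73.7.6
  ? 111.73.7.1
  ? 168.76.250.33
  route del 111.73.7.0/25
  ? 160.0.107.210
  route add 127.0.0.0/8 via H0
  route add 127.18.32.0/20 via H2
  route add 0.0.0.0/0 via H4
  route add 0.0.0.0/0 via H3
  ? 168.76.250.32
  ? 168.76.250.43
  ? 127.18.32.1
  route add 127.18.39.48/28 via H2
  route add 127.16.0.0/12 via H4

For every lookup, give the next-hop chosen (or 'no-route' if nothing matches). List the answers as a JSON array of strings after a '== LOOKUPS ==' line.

Trace:
  add 168.76.0.0/16 -> H5 at depth 16
  del 168.76.0.0/16 (clear depth 16)
  add 0.0.0.0/0 -> H6 at depth 0
  del 0.0.0.0/0 (clear depth 0)
  add 127.16.0.0/12 -> H0 at depth 12
  lookup 127.16.9.19: bits 011111110001 walk d0:-→d1:-→d2:-→d3:-→d4:-→d5:-→d6:-→d7:-→d8:-→d9:-→d10:-→d11:-→d12:H0 -> H0
  del 127.16.0.0/12 (clear depth 12)
  add 168.76.250.32/28 -> H0 at depth 28
  add 160.0.0.0/4 -> H3 at depth 4
  add 111.73.7.0/25 -> H3 at depth 25
  lookup 111.73.7.6: bits 0110111101001001000001110 walk d0:-→d1:-→d2:-→d3:-→d4:-→d5:-→d6:-→d7:-→d8:-→d9:-→d10:-→d11:-→d12:-→d13:-→d14:-→d15:-→d16:-→d17:-→d18:-→d19:-→d20:-→d21:-→d22:-→d23:-→d24:-→d25:H3 -> H3
  lookup 111.73.7.1: bits 0110111101001001000001110 walk d0:-→d1:-→d2:-→d3:-→d4:-→d5:-→d6:-→d7:-→d8:-→d9:-→d10:-→d11:-→d12:-→d13:-→d14:-→d15:-→d16:-→d17:-→d18:-→d19:-→d20:-→d21:-→d22:-→d23:-→d24:-→d25:H3 -> H3
  lookup 168.76.250.33: bits 1010100001001100111110100010 walk d0:-→d1:-→d2:-→d3:-→d4:H3→d5:-→d6:-→d7:-→d8:-→d9:-→d10:-→d11:-→d12:-→d13:-→d14:-→d15:-→d16:-→d17:-→d18:-→d19:-→d20:-→d21:-→d22:-→d23:-→d24:-→d25:-→d26:-→d27:-→d28:H0 -> H0
  del 111.73.7.0/25 (clear depth 25)
  lookup 160.0.107.210: bits 1010 walk d0:-→d1:-→d2:-→d3:-→d4:H3 -> H3
  add 127.0.0.0/8 -> H0 at depth 8
  add 127.18.32.0/20 -> H2 at depth 20
  add 0.0.0.0/0 -> H4 at depth 0
  add 0.0.0.0/0 -> H3 at depth 0
  lookup 168.76.250.32: bits 1010100001001100111110100010 walk d0:H3→d1:-→d2:-→d3:-→d4:H3→d5:-→d6:-→d7:-→d8:-→d9:-→d10:-→d11:-→d12:-→d13:-→d14:-→d15:-→d16:-→d17:-→d18:-→d19:-→d20:-→d21:-→d22:-→d23:-→d24:-→d25:-→d26:-→d27:-→d28:H0 -> H0
  lookup 168.76.250.43: bits 1010100001001100111110100010 walk d0:H3→d1:-→d2:-→d3:-→d4:H3→d5:-→d6:-→d7:-→d8:-→d9:-→d10:-→d11:-→d12:-→d13:-→d14:-→d15:-→d16:-→d17:-→d18:-→d19:-→d20:-→d21:-→d22:-→d23:-→d24:-→d25:-→d26:-→d27:-→d28:H0 -> H0
  lookup 127.18.32.1: bits 01111111000100100010 walk d0:H3→d1:-→d2:-→d3:-→d4:-→d5:-→d6:-→d7:-→d8:H0→d9:-→d10:-→d11:-→d12:-→d13:-→d14:-→d15:-→d16:-→d17:-→d18:-→d19:-→d20:H2 -> H2
  add 127.18.39.48/28 -> H2 at depth 28
  add 127.16.0.0/12 -> H4 at depth 12

== LOOKUPS ==
["H0","H3","H3","H0","H3","H0","H0","H2"]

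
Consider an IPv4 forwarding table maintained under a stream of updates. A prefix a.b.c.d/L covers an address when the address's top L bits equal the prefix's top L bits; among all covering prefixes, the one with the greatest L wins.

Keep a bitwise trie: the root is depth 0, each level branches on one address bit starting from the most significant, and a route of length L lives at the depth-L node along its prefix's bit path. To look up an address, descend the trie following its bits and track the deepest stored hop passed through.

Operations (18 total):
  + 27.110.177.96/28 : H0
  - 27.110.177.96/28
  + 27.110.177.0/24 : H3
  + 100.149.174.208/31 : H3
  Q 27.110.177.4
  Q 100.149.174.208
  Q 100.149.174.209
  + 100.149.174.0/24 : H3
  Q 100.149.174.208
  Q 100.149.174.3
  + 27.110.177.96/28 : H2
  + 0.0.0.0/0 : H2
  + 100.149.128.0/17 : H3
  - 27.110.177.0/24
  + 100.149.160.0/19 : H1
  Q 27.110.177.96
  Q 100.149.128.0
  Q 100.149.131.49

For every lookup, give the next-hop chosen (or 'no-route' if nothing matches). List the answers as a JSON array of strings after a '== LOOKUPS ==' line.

Apply in order:
  + 27.110.177.96/28 (H0) depth=28
  - 27.110.177.96/28 clear@28
  + 27.110.177.0/24 (H3) depth=24
  + 100.149.174.208/31 (H3) depth=31
  ? 27.110.177.4  path d0:-→d1:-→d2:-→d3:-→d4:-→d5:-→d6:-→d7:-→d8:-→d9:-→d10:-→d11:-→d12:-→d13:-→d14:-→d15:-→d16:-→d17:-→d18:-→d19:-→d20:-→d21:-→d22:-→d23:-→d24:H3→d25:-  best=H3
  ? 100.149.174.208  path d0:-→d1:-→d2:-→d3:-→d4:-→d5:-→d6:-→d7:-→d8:-→d9:-→d10:-→d11:-→d12:-→d13:-→d14:-→d15:-→d16:-→d17:-→d18:-→d19:-→d20:-→d21:-→d22:-→d23:-→d24:-→d25:-→d26:-→d27:-→d28:-→d29:-→d30:-→d31:H3  best=H3
  ? 100.149.174.209  path d0:-→d1:-→d2:-→d3:-→d4:-→d5:-→d6:-→d7:-→d8:-→d9:-→d10:-→d11:-→d12:-→d13:-→d14:-→d15:-→d16:-→d17:-→d18:-→d19:-→d20:-→d21:-→d22:-→d23:-→d24:-→d25:-→d26:-→d27:-→d28:-→d29:-→d30:-→d31:H3  best=H3
  + 100.149.174.0/24 (H3) depth=24
  ? 100.149.174.208  path d0:-→d1:-→d2:-→d3:-→d4:-→d5:-→d6:-→d7:-→d8:-→d9:-→d10:-→d11:-→d12:-→d13:-→d14:-→d15:-→d16:-→d17:-→d18:-→d19:-→d20:-→d21:-→d22:-→d23:-→d24:H3→d25:-→d26:-→d27:-→d28:-→d29:-→d30:-→d31:H3  best=H3
  ? 100.149.174.3  path d0:-→d1:-→d2:-→d3:-→d4:-→d5:-→d6:-→d7:-→d8:-→d9:-→d10:-→d11:-→d12:-→d13:-→d14:-→d15:-→d16:-→d17:-→d18:-→d19:-→d20:-→d21:-→d22:-→d23:-→d24:H3  best=H3
  + 27.110.177.96/28 (H2) depth=28
  + 0.0.0.0/0 (H2) depth=0
  + 100.149.128.0/17 (H3) depth=17
  - 27.110.177.0/24 clear@24
  + 100.149.160.0/19 (H1) depth=19
  ? 27.110.177.96  path d0:H2→d1:-→d2:-→d3:-→d4:-→d5:-→d6:-→d7:-→d8:-→d9:-→d10:-→d11:-→d12:-→d13:-→d14:-→d15:-→d16:-→d17:-→d18:-→d19:-→d20:-→d21:-→d22:-→d23:-→d24:-→d25:-→d26:-→d27:-→d28:H2  best=H2
  ? 100.149.128.0  path d0:H2→d1:-→d2:-→d3:-→d4:-→d5:-→d6:-→d7:-→d8:-→d9:-→d10:-→d11:-→d12:-→d13:-→d14:-→d15:-→d16:-→d17:H3→d18:-  best=H3
  ? 100.149.131.49  path d0:H2→d1:-→d2:-→d3:-→d4:-→d5:-→d6:-→d7:-→d8:-→d9:-→d10:-→d11:-→d12:-→d13:-→d14:-→d15:-→d16:-→d17:H3→d18:-  best=H3

== LOOKUPS ==
["H3","H3","H3","H3","H3","H2","H3","H3"]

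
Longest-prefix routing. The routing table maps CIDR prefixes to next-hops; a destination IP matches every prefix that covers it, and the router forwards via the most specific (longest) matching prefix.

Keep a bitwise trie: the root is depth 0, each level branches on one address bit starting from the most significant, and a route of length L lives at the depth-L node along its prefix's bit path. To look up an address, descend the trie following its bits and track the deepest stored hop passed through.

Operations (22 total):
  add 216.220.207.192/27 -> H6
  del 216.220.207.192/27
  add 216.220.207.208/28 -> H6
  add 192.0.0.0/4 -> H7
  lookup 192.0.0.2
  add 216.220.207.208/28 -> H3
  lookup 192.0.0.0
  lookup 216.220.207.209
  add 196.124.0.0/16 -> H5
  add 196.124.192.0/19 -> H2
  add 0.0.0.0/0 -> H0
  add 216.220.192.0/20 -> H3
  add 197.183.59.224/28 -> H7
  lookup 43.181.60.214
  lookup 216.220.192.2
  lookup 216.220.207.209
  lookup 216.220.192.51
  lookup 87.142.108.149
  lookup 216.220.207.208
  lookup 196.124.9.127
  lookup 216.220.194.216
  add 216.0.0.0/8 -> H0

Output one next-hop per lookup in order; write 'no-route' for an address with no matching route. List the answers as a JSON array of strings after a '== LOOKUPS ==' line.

Process each operation:
  add 216.220.207.192/27 -> H6 at depth 27
  del 216.220.207.192/27 (clear depth 27)
  add 216.220.207.208/28 -> H6 at depth 28
  add 192.0.0.0/4 -> H7 at depth 4
  lookup 192.0.0.2: bits 1100 walk d0:-→d1:-→d2:-→d3:-→d4:H7 -> H7
  add 216.220.207.208/28 -> H3 at depth 28
  lookup 192.0.0.0: bits 1100 walk d0:-→d1:-→d2:-→d3:-→d4:H7 -> H7
  lookup 216.220.207.209: bits 1101100011011100110011111101 walk d0:-→d1:-→d2:-→d3:-→d4:-→d5:-→d6:-→d7:-→d8:-→d9:-→d10:-→d11:-→d12:-→d13:-→d14:-→d15:-→d16:-→d17:-→d18:-→d19:-→d20:-→d21:-→d22:-→d23:-→d24:-→d25:-→d26:-→d27:-→d28:H3 -> H3
  add 196.124.0.0/16 -> H5 at depth 16
  add 196.124.192.0/19 -> H2 at depth 19
  add 0.0.0.0/0 -> H0 at depth 0
  add 216.220.192.0/20 -> H3 at depth 20
  add 197.183.59.224/28 -> H7 at depth 28
  lookup 43.181.60.214: bits ε walk d0:H0 -> H0
  lookup 216.220.192.2: bits 11011000110111001100 walk d0:H0→d1:-→d2:-→d3:-→d4:-→d5:-→d6:-→d7:-→d8:-→d9:-→d10:-→d11:-→d12:-→d13:-→d14:-→d15:-→d16:-→d17:-→d18:-→d19:-→d20:H3 -> H3
  lookup 216.220.207.209: bits 1101100011011100110011111101 walk d0:H0→d1:-→d2:-→d3:-→d4:-→d5:-→d6:-→d7:-→d8:-→d9:-→d10:-→d11:-→d12:-→d13:-→d14:-→d15:-→d16:-→d17:-→d18:-→d19:-→d20:H3→d21:-→d22:-→d23:-→d24:-→d25:-→d26:-→d27:-→d28:H3 -> H3
  lookup 216.220.192.51: bits 11011000110111001100 walk d0:H0→d1:-→d2:-→d3:-→d4:-→d5:-→d6:-→d7:-→d8:-→d9:-→d10:-→d11:-→d12:-→d13:-→d14:-→d15:-→d16:-→d17:-→d18:-→d19:-→d20:H3 -> H3
  lookup 87.142.108.149: bits ε walk d0:H0 -> H0
  lookup 216.220.207.208: bits 1101100011011100110011111101 walk d0:H0→d1:-→d2:-→d3:-→d4:-→d5:-→d6:-→d7:-→d8:-→d9:-→d10:-→d11:-→d12:-→d13:-→d14:-→d15:-→d16:-→d17:-→d18:-→d19:-→d20:H3→d21:-→d22:-→d23:-→d24:-→d25:-→d26:-→d27:-→d28:H3 -> H3
  lookup 196.124.9.127: bits 1100010001111100 walk d0:H0→d1:-→d2:-→d3:-→d4:H7→d5:-→d6:-→d7:-→d8:-→d9:-→d10:-→d11:-→d12:-→d13:-→d14:-→d15:-→d16:H5 -> H5
  lookup 216.220.194.216: bits 11011000110111001100 walk d0:H0→d1:-→d2:-→d3:-→d4:-→d5:-→d6:-→d7:-→d8:-→d9:-→d10:-→d11:-→d12:-→d13:-→d14:-→d15:-→d16:-→d17:-→d18:-→d19:-→d20:H3 -> H3
  add 216.0.0.0/8 -> H0 at depth 8

== LOOKUPS ==
["H7","H7","H3","H0","H3","H3","H3","H0","H3","H5","H3"]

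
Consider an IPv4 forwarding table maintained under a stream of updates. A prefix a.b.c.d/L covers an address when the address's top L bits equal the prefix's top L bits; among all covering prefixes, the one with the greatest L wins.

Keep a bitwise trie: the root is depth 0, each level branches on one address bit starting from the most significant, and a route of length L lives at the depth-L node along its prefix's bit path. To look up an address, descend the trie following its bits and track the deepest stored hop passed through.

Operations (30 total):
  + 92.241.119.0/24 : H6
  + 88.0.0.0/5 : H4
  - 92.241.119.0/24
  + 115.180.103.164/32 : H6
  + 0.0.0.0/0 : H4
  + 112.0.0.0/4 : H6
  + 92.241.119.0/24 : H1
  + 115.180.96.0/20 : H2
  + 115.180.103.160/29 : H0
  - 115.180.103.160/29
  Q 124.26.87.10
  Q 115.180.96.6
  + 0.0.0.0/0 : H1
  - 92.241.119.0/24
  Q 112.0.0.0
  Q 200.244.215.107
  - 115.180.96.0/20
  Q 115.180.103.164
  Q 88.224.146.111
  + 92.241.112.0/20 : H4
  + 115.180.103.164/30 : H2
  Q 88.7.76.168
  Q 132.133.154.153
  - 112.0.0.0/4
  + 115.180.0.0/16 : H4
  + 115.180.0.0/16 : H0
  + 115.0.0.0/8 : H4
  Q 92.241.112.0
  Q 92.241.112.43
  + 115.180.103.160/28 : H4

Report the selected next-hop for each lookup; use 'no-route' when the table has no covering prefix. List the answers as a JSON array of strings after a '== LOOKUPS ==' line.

Trace:
  + 92.241.119.0/24 (H6) depth=24
  + 88.0.0.0/5 (H4) depth=5
  - 92.241.119.0/24 clear@24
  + 115.180.103.164/32 (H6) depth=32
  + 0.0.0.0/0 (H4) depth=0
  + 112.0.0.0/4 (H6) depth=4
  + 92.241.119.0/24 (H1) depth=24
  + 115.180.96.0/20 (H2) depth=20
  + 115.180.103.160/29 (H0) depth=29
  - 115.180.103.160/29 clear@29
  lookup 124.26.87.10: bits 0111 walk d0:H4→d1:-→d2:-→d3:-→d4:H6 -> H6
  lookup 115.180.96.6: bits 011100111011010001100 walk d0:H4→d1:-→d2:-→d3:-→d4:H6→d5:-→d6:-→d7:-→d8:-→d9:-→d10:-→d11:-→d12:-→d13:-→d14:-→d15:-→d16:-→d17:-→d18:-→d19:-→d20:H2→d21:- -> H2
  + 0.0.0.0/0 (H1) depth=0
  - 92.241.119.0/24 clear@24
  lookup 112.0.0.0: bits 011100 walk d0:H1→d1:-→d2:-→d3:-→d4:H6→d5:-→d6:- -> H6
  lookup 200.244.215.107: bits ε walk d0:H1 -> H1
  - 115.180.96.0/20 clear@20
  lookup 115.180.103.164: bits 01110011101101000110011110100100 walk d0:H1→d1:-→d2:-→d3:-→d4:H6→d5:-→d6:-→d7:-→d8:-→d9:-→d10:-→d11:-→d12:-→d13:-→d14:-→d15:-→d16:-→d17:-→d18:-→d19:-→d20:-→d21:-→d22:-→d23:-→d24:-→d25:-→d26:-→d27:-→d28:-→d29:-→d30:-→d31:-→d32:H6 -> H6
  lookup 88.224.146.111: bits 01011 walk d0:H1→d1:-→d2:-→d3:-→d4:-→d5:H4 -> H4
  + 92.241.112.0/20 (H4) depth=20
  + 115.180.103.164/30 (H2) depth=30
  lookup 88.7.76.168: bits 01011 walk d0:H1→d1:-→d2:-→d3:-→d4:-→d5:H4 -> H4
  lookup 132.133.154.153: bits ε walk d0:H1 -> H1
  - 112.0.0.0/4 clear@4
  + 115.180.0.0/16 (H4) depth=16
  + 115.180.0.0/16 (H0) depth=16
  + 115.0.0.0/8 (H4) depth=8
  lookup 92.241.112.0: bits 010111001111000101110 walk d0:H1→d1:-→d2:-→d3:-→d4:-→d5:H4→d6:-→d7:-→d8:-→d9:-→d10:-→d11:-→d12:-→d13:-→d14:-→d15:-→d16:-→d17:-→d18:-→d19:-→d20:H4→d21:- -> H4
  lookup 92.241.112.43: bits 010111001111000101110 walk d0:H1→d1:-→d2:-→d3:-→d4:-→d5:H4→d6:-→d7:-→d8:-→d9:-→d10:-→d11:-→d12:-→d13:-→d14:-→d15:-→d16:-→d17:-→d18:-→d19:-→d20:H4→d21:- -> H4
  + 115.180.103.160/28 (H4) depth=28

== LOOKUPS ==
["H6","H2","H6","H1","H6","H4","H4","H1","H4","H4"]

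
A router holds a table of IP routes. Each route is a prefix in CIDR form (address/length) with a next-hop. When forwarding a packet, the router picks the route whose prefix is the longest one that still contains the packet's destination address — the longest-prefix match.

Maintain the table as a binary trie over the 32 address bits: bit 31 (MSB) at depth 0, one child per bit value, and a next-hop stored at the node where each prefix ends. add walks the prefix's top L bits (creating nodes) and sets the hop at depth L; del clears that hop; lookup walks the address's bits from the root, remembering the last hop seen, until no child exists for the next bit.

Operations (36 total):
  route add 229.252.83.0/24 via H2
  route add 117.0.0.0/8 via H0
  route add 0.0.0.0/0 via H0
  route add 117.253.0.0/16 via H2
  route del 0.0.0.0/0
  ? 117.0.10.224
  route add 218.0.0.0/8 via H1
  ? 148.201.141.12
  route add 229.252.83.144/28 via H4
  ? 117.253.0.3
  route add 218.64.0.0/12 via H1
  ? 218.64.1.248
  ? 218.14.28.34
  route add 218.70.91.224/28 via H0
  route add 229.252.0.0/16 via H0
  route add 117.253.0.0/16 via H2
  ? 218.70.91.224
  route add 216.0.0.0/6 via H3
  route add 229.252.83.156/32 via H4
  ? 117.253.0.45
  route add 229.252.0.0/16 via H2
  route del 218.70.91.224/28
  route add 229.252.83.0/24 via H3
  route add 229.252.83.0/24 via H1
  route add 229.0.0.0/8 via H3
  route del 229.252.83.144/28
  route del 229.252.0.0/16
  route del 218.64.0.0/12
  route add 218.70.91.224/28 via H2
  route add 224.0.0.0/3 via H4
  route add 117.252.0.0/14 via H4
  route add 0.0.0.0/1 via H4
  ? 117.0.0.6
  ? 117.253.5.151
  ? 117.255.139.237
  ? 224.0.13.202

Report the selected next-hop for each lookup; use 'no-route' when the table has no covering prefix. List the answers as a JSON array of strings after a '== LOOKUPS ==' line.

Process each operation:
  + 229.252.83.0/24 (H2) depth=24
  + 117.0.0.0/8 (H0) depth=8
  + 0.0.0.0/0 (H0) depth=0
  + 117.253.0.0/16 (H2) depth=16
  del 0.0.0.0/0 (clear depth 0)
  ? 117.0.10.224  path d0:-→d1:-→d2:-→d3:-→d4:-→d5:-→d6:-→d7:-→d8:H0  best=H0
  + 218.0.0.0/8 (H1) depth=8
  ? 148.201.141.12  path d0:-→d1:-  best=no-route
  + 229.252.83.144/28 (H4) depth=28
  ? 117.253.0.3  path d0:-→d1:-→d2:-→d3:-→d4:-→d5:-→d6:-→d7:-→d8:H0→d9:-→d10:-→d11:-→d12:-→d13:-→d14:-→d15:-→d16:H2  best=H2
  + 218.64.0.0/12 (H1) depth=12
  ? 218.64.1.248  path d0:-→d1:-→d2:-→d3:-→d4:-→d5:-→d6:-→d7:-→d8:H1→d9:-→d10:-→d11:-→d12:H1  best=H1
  ? 218.14.28.34  path d0:-→d1:-→d2:-→d3:-→d4:-→d5:-→d6:-→d7:-→d8:H1→d9:-  best=H1
  + 218.70.91.224/28 (H0) depth=28
  + 229.252.0.0/16 (H0) depth=16
  + 117.253.0.0/16 (H2) depth=16
  ? 218.70.91.224  path d0:-→d1:-→d2:-→d3:-→d4:-→d5:-→d6:-→d7:-→d8:H1→d9:-→d10:-→d11:-→d12:H1→d13:-→d14:-→d15:-→d16:-→d17:-→d18:-→d19:-→d20:-→d21:-→d22:-→d23:-→d24:-→d25:-→d26:-→d27:-→d28:H0  best=H0
  + 216.0.0.0/6 (H3) depth=6
  + 229.252.83.156/32 (H4) depth=32
  ? 117.253.0.45  path d0:-→d1:-→d2:-→d3:-→d4:-→d5:-→d6:-→d7:-→d8:H0→d9:-→d10:-→d11:-→d12:-→d13:-→d14:-→d15:-→d16:H2  best=H2
  + 229.252.0.0/16 (H2) depth=16
  del 218.70.91.224/28 (clear depth 28)
  + 229.252.83.0/24 (H3) depth=24
  + 229.252.83.0/24 (H1) depth=24
  + 229.0.0.0/8 (H3) depth=8
  del 229.252.83.144/28 (clear depth 28)
  del 229.252.0.0/16 (clear depth 16)
  del 218.64.0.0/12 (clear depth 12)
  + 218.70.91.224/28 (H2) depth=28
  + 224.0.0.0/3 (H4) depth=3
  + 117.252.0.0/14 (H4) depth=14
  + 0.0.0.0/1 (H4) depth=1
  ? 117.0.0.6  path d0:-→d1:H4→d2:-→d3:-→d4:-→d5:-→d6:-→d7:-→d8:H0  best=H0
  ? 117.253.5.151  path d0:-→d1:H4→d2:-→d3:-→d4:-→d5:-→d6:-→d7:-→d8:H0→d9:-→d10:-→d11:-→d12:-→d13:-→d14:H4→d15:-→d16:H2  best=H2
  ? 117.255.139.237  path d0:-→d1:H4→d2:-→d3:-→d4:-→d5:-→d6:-→d7:-→d8:H0→d9:-→d10:-→d11:-→d12:-→d13:-→d14:H4  best=H4
  ? 224.0.13.202  path d0:-→d1:-→d2:-→d3:H4→d4:-→d5:-  best=H4

== LOOKUPS ==
["H0","no-route","H2","H1","H1","H0","H2","H0","H2","H4","H4"]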